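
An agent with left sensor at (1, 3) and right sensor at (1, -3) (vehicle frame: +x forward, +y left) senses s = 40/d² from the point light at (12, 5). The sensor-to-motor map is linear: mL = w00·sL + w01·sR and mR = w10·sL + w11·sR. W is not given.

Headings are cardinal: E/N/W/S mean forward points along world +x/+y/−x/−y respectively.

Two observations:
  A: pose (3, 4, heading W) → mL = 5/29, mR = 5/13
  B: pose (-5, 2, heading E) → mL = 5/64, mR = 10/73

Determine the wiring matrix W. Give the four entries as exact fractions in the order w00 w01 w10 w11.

obs A: pose=(3,4,W) → sL=10/29, sR=5/13, mL=5/29, mR=5/13
obs B: pose=(-5,2,E) → sL=5/32, sR=10/73, mL=5/64, mR=10/73
sensor matrix S = [[10/29, 5/13], [5/32, 10/73]]; det S = -11325/880672
solve [mL_A; mL_B] = S·[w00; w01] and [mR_A; mR_B] = S·[w10; w11]:
  w00 = 1/2, w01 = 0, w10 = 0, w11 = 1

1/2 0 0 1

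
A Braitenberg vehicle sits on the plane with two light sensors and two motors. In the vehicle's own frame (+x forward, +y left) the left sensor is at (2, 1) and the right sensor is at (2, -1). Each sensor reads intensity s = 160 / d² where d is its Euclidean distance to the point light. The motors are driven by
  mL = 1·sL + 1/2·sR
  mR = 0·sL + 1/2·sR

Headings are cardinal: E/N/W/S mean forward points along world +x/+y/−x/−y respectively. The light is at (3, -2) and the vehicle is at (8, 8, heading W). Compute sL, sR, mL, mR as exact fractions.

16/9 16/13 280/117 8/13

left sensor world pos  = (6, 7); dL² = 90
right sensor world pos = (6, 9); dR² = 130
sL = 160/90 = 16/9
sR = 160/130 = 16/13
mL = 1·sL + 1/2·sR = 280/117
mR = 0·sL + 1/2·sR = 8/13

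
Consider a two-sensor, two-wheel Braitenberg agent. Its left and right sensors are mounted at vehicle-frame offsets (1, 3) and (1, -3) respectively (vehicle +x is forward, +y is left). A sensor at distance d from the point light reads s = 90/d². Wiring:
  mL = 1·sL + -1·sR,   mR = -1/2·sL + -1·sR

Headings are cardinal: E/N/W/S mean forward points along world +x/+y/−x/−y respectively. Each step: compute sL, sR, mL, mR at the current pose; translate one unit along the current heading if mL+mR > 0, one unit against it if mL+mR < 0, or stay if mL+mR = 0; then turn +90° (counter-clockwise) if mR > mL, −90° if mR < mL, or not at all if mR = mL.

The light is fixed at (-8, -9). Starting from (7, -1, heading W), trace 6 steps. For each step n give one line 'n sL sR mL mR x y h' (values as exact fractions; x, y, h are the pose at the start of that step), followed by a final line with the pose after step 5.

n=0: pose=(7,-1,W); sL=90/221, sR=90/317; mL=8640/70057, mR=-34155/70057; mL+mR=-25515/70057 → advance -1; mR−mL=-135/221 → turn -1·90°
n=1: pose=(8,-1,N); sL=9/25, sR=45/221; mL=864/5525, mR=-4239/11050; mL+mR=-2511/11050 → advance -1; mR−mL=-27/50 → turn -1·90°
n=2: pose=(8,-2,E); sL=90/389, sR=18/61; mL=-1512/23729, mR=-9747/23729; mL+mR=-11259/23729 → advance -1; mR−mL=-135/389 → turn -1·90°
n=3: pose=(7,-2,S); sL=1/4, sR=1/2; mL=-1/4, mR=-5/8; mL+mR=-7/8 → advance -1; mR−mL=-3/8 → turn -1·90°
n=4: pose=(7,-1,W); sL=90/221, sR=90/317; mL=8640/70057, mR=-34155/70057; mL+mR=-25515/70057 → advance -1; mR−mL=-135/221 → turn -1·90°
n=5: pose=(8,-1,N); sL=9/25, sR=45/221; mL=864/5525, mR=-4239/11050; mL+mR=-2511/11050 → advance -1; mR−mL=-27/50 → turn -1·90°

0 90/221 90/317 8640/70057 -34155/70057 7 -1 W
1 9/25 45/221 864/5525 -4239/11050 8 -1 N
2 90/389 18/61 -1512/23729 -9747/23729 8 -2 E
3 1/4 1/2 -1/4 -5/8 7 -2 S
4 90/221 90/317 8640/70057 -34155/70057 7 -1 W
5 9/25 45/221 864/5525 -4239/11050 8 -1 N
final 8 -2 E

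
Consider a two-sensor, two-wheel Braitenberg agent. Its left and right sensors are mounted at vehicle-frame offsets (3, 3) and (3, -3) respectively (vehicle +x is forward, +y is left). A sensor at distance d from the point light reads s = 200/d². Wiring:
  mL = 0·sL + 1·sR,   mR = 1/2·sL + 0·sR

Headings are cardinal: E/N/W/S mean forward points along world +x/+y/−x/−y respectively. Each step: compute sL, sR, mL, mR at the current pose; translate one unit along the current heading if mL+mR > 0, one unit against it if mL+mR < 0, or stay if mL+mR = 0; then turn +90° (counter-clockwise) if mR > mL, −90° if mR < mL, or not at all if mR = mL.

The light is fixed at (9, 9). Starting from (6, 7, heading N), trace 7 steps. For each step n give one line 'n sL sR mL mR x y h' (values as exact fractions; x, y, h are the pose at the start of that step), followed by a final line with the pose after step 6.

n=0: pose=(6,7,N); sL=200/37, sR=200; mL=200, mR=100/37; mL+mR=7500/37 → advance +1; mR−mL=-7300/37 → turn -1·90°
n=1: pose=(6,8,E); sL=50, sR=25/2; mL=25/2, mR=25; mL+mR=75/2 → advance +1; mR−mL=25/2 → turn +1·90°
n=2: pose=(7,8,N); sL=200/29, sR=40; mL=40, mR=100/29; mL+mR=1260/29 → advance +1; mR−mL=-1060/29 → turn -1·90°
n=3: pose=(7,9,E); sL=20, sR=20; mL=20, mR=10; mL+mR=30 → advance +1; mR−mL=-10 → turn -1·90°
n=4: pose=(8,9,S); sL=200/13, sR=8; mL=8, mR=100/13; mL+mR=204/13 → advance +1; mR−mL=-4/13 → turn -1·90°
n=5: pose=(8,8,W); sL=25/4, sR=10; mL=10, mR=25/8; mL+mR=105/8 → advance +1; mR−mL=-55/8 → turn -1·90°
n=6: pose=(7,8,N); sL=200/29, sR=40; mL=40, mR=100/29; mL+mR=1260/29 → advance +1; mR−mL=-1060/29 → turn -1·90°

0 200/37 200 200 100/37 6 7 N
1 50 25/2 25/2 25 6 8 E
2 200/29 40 40 100/29 7 8 N
3 20 20 20 10 7 9 E
4 200/13 8 8 100/13 8 9 S
5 25/4 10 10 25/8 8 8 W
6 200/29 40 40 100/29 7 8 N
final 7 9 E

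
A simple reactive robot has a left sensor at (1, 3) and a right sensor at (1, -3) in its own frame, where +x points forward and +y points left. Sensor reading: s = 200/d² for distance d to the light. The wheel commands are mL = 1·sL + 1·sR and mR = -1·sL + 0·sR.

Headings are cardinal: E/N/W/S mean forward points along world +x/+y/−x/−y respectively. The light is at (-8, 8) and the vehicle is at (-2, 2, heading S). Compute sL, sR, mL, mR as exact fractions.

left sensor world pos  = (1, 1); dL² = 130
right sensor world pos = (-5, 1); dR² = 58
sL = 200/130 = 20/13
sR = 200/58 = 100/29
mL = 1·sL + 1·sR = 1880/377
mR = -1·sL + 0·sR = -20/13

20/13 100/29 1880/377 -20/13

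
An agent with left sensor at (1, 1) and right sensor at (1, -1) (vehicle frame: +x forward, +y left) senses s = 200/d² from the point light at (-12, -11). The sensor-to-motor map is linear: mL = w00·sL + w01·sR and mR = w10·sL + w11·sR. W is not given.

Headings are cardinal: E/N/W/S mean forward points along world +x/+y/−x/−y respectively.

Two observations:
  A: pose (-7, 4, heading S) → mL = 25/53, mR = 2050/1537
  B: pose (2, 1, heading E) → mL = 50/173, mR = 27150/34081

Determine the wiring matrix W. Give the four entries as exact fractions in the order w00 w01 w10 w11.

obs A: pose=(-7,4,S) → sL=25/29, sR=50/53, mL=25/53, mR=2050/1537
obs B: pose=(2,1,E) → sL=100/197, sR=100/173, mL=50/173, mR=27150/34081
sensor matrix S = [[25/29, 50/53], [100/197, 100/173]]; det S = 1017500/52382497
solve [mL_A; mL_B] = S·[w00; w01] and [mR_A; mR_B] = S·[w10; w11]:
  w00 = 0, w01 = 1/2, w10 = 1, w11 = 1/2

0 1/2 1 1/2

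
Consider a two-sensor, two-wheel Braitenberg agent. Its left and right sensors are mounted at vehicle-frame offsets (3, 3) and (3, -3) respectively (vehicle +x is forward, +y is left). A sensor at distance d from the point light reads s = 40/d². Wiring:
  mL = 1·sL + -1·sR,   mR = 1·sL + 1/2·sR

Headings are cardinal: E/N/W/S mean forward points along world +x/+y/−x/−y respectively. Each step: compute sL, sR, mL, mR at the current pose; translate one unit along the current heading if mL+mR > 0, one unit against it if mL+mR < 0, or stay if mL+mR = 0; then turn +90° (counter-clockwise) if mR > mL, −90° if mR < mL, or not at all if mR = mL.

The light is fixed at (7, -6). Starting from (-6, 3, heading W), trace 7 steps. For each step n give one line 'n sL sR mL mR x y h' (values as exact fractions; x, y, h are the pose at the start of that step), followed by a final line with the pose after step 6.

0 10/73 1/10 27/730 273/1460 -6 3 W
1 40/157 8/65 1344/10205 3228/10205 -7 3 S
2 20/121 20/73 -960/8833 2670/8833 -7 2 E
3 40/377 40/221 -480/6409 1260/6409 -6 2 N
4 10/73 1/10 27/730 273/1460 -6 3 W
5 40/157 8/65 1344/10205 3228/10205 -7 3 S
6 20/121 20/73 -960/8833 2670/8833 -7 2 E
final -6 2 N

n=0: pose=(-6,3,W); sL=10/73, sR=1/10; mL=27/730, mR=273/1460; mL+mR=327/1460 → advance +1; mR−mL=3/20 → turn +1·90°
n=1: pose=(-7,3,S); sL=40/157, sR=8/65; mL=1344/10205, mR=3228/10205; mL+mR=4572/10205 → advance +1; mR−mL=12/65 → turn +1·90°
n=2: pose=(-7,2,E); sL=20/121, sR=20/73; mL=-960/8833, mR=2670/8833; mL+mR=1710/8833 → advance +1; mR−mL=30/73 → turn +1·90°
n=3: pose=(-6,2,N); sL=40/377, sR=40/221; mL=-480/6409, mR=1260/6409; mL+mR=60/493 → advance +1; mR−mL=60/221 → turn +1·90°
n=4: pose=(-6,3,W); sL=10/73, sR=1/10; mL=27/730, mR=273/1460; mL+mR=327/1460 → advance +1; mR−mL=3/20 → turn +1·90°
n=5: pose=(-7,3,S); sL=40/157, sR=8/65; mL=1344/10205, mR=3228/10205; mL+mR=4572/10205 → advance +1; mR−mL=12/65 → turn +1·90°
n=6: pose=(-7,2,E); sL=20/121, sR=20/73; mL=-960/8833, mR=2670/8833; mL+mR=1710/8833 → advance +1; mR−mL=30/73 → turn +1·90°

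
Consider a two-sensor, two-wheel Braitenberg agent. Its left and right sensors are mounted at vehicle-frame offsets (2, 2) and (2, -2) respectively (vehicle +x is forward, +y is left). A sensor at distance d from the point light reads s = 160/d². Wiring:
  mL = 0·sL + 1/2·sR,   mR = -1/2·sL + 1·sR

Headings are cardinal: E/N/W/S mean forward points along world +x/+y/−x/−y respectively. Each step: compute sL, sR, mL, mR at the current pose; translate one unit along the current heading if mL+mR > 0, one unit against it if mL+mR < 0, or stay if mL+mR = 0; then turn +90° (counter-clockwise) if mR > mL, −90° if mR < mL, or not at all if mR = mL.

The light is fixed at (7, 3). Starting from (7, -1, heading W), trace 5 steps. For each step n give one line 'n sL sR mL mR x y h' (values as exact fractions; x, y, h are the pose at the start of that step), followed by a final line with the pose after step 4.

n=0: pose=(7,-1,W); sL=4, sR=20; mL=10, mR=18; mL+mR=28 → advance +1; mR−mL=8 → turn +1·90°
n=1: pose=(6,-1,S); sL=160/37, sR=32/9; mL=16/9, mR=464/333; mL+mR=352/111 → advance +1; mR−mL=-128/333 → turn -1·90°
n=2: pose=(6,-2,W); sL=80/29, sR=80/9; mL=40/9, mR=1960/261; mL+mR=1040/87 → advance +1; mR−mL=800/261 → turn +1·90°
n=3: pose=(5,-2,S); sL=160/49, sR=32/13; mL=16/13, mR=528/637; mL+mR=1312/637 → advance +1; mR−mL=-256/637 → turn -1·90°
n=4: pose=(5,-3,W); sL=2, sR=5; mL=5/2, mR=4; mL+mR=13/2 → advance +1; mR−mL=3/2 → turn +1·90°

0 4 20 10 18 7 -1 W
1 160/37 32/9 16/9 464/333 6 -1 S
2 80/29 80/9 40/9 1960/261 6 -2 W
3 160/49 32/13 16/13 528/637 5 -2 S
4 2 5 5/2 4 5 -3 W
final 4 -3 S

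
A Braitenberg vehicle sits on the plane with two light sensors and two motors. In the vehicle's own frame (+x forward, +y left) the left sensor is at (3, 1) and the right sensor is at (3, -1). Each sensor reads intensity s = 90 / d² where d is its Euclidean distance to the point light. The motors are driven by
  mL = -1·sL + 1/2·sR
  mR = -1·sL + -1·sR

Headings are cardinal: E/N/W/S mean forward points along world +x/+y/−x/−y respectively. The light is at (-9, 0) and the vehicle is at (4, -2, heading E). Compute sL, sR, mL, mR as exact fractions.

90/257 18/53 -2457/13621 -9396/13621

left sensor world pos  = (7, -1); dL² = 257
right sensor world pos = (7, -3); dR² = 265
sL = 90/257 = 90/257
sR = 90/265 = 18/53
mL = -1·sL + 1/2·sR = -2457/13621
mR = -1·sL + -1·sR = -9396/13621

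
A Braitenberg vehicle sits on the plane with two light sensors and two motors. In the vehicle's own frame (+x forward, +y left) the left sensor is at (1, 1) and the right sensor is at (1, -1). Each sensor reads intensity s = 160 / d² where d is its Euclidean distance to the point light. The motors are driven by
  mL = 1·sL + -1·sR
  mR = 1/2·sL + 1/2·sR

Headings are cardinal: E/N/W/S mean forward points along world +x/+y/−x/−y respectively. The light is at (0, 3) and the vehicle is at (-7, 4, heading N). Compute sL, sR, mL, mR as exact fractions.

left sensor world pos  = (-8, 5); dL² = 68
right sensor world pos = (-6, 5); dR² = 40
sL = 160/68 = 40/17
sR = 160/40 = 4
mL = 1·sL + -1·sR = -28/17
mR = 1/2·sL + 1/2·sR = 54/17

40/17 4 -28/17 54/17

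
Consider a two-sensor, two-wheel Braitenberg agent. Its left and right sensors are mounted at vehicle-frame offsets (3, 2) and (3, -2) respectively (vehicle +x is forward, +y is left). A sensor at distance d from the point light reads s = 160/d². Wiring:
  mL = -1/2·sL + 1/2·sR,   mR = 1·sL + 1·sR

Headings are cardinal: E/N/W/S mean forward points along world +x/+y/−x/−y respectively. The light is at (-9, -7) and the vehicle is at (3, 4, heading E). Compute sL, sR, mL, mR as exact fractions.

80/197 80/153 1760/30141 28000/30141

left sensor world pos  = (6, 6); dL² = 394
right sensor world pos = (6, 2); dR² = 306
sL = 160/394 = 80/197
sR = 160/306 = 80/153
mL = -1/2·sL + 1/2·sR = 1760/30141
mR = 1·sL + 1·sR = 28000/30141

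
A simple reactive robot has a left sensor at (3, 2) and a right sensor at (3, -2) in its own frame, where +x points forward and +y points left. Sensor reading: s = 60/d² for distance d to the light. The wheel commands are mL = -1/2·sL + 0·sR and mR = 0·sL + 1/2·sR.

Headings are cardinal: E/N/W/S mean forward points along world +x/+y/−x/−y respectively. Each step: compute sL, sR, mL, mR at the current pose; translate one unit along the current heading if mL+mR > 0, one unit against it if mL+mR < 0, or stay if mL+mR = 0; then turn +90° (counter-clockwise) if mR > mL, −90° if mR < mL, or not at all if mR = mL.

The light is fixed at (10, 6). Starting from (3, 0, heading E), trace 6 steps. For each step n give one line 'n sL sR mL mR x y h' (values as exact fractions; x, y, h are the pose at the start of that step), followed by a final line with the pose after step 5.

0 15/8 3/4 -15/16 3/8 3 0 E
1 60/109 4/3 -30/109 2/3 2 0 N
2 6/17 6/13 -3/17 3/13 2 1 W
3 60/113 12/37 -30/113 6/37 1 1 S
4 3/2 5/6 -3/4 5/12 1 2 E
5 12/29 12/13 -6/29 6/13 0 2 N
final 0 3 W

n=0: pose=(3,0,E); sL=15/8, sR=3/4; mL=-15/16, mR=3/8; mL+mR=-9/16 → advance -1; mR−mL=21/16 → turn +1·90°
n=1: pose=(2,0,N); sL=60/109, sR=4/3; mL=-30/109, mR=2/3; mL+mR=128/327 → advance +1; mR−mL=308/327 → turn +1·90°
n=2: pose=(2,1,W); sL=6/17, sR=6/13; mL=-3/17, mR=3/13; mL+mR=12/221 → advance +1; mR−mL=90/221 → turn +1·90°
n=3: pose=(1,1,S); sL=60/113, sR=12/37; mL=-30/113, mR=6/37; mL+mR=-432/4181 → advance -1; mR−mL=1788/4181 → turn +1·90°
n=4: pose=(1,2,E); sL=3/2, sR=5/6; mL=-3/4, mR=5/12; mL+mR=-1/3 → advance -1; mR−mL=7/6 → turn +1·90°
n=5: pose=(0,2,N); sL=12/29, sR=12/13; mL=-6/29, mR=6/13; mL+mR=96/377 → advance +1; mR−mL=252/377 → turn +1·90°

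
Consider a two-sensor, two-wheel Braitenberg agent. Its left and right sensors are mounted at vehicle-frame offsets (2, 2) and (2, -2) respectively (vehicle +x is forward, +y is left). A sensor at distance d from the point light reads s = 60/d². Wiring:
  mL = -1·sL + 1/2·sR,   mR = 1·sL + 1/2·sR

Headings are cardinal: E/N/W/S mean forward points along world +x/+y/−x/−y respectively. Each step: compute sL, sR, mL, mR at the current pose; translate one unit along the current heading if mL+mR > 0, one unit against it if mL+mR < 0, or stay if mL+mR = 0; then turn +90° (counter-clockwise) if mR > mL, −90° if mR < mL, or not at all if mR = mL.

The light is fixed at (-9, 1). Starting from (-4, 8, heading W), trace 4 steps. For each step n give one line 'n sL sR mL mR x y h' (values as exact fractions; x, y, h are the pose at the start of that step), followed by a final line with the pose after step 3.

n=0: pose=(-4,8,W); sL=30/17, sR=2/3; mL=-73/51, mR=107/51; mL+mR=2/3 → advance +1; mR−mL=60/17 → turn +1·90°
n=1: pose=(-5,8,S); sL=60/61, sR=60/29; mL=90/1769, mR=3570/1769; mL+mR=60/29 → advance +1; mR−mL=120/61 → turn +1·90°
n=2: pose=(-5,7,E); sL=3/5, sR=15/13; mL=-3/130, mR=153/130; mL+mR=15/13 → advance +1; mR−mL=6/5 → turn +1·90°
n=3: pose=(-4,7,N); sL=60/73, sR=60/113; mL=-4590/8249, mR=8970/8249; mL+mR=60/113 → advance +1; mR−mL=120/73 → turn +1·90°

0 30/17 2/3 -73/51 107/51 -4 8 W
1 60/61 60/29 90/1769 3570/1769 -5 8 S
2 3/5 15/13 -3/130 153/130 -5 7 E
3 60/73 60/113 -4590/8249 8970/8249 -4 7 N
final -4 8 W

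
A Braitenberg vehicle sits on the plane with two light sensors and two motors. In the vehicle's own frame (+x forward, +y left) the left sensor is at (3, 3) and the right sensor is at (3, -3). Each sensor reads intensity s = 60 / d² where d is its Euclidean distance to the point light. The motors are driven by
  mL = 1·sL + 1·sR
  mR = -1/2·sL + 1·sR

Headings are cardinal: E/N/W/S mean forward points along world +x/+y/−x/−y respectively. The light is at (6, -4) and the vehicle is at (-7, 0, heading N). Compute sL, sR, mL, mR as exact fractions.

left sensor world pos  = (-10, 3); dL² = 305
right sensor world pos = (-4, 3); dR² = 149
sL = 60/305 = 12/61
sR = 60/149 = 60/149
mL = 1·sL + 1·sR = 5448/9089
mR = -1/2·sL + 1·sR = 2766/9089

12/61 60/149 5448/9089 2766/9089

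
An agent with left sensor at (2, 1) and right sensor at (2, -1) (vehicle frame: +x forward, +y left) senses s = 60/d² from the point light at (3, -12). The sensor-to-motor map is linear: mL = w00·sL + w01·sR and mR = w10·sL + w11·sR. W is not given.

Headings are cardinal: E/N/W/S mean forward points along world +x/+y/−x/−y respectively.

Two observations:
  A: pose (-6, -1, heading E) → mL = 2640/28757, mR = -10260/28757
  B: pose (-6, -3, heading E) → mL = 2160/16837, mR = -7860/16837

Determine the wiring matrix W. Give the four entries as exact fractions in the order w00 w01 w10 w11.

-1 1 -1/2 -1/2

obs A: pose=(-6,-1,E) → sL=60/193, sR=60/149, mL=2640/28757, mR=-10260/28757
obs B: pose=(-6,-3,E) → sL=60/149, sR=60/113, mL=2160/16837, mR=-7860/16837
sensor matrix S = [[60/193, 60/149], [60/149, 60/113]]; det S = 1411200/484181609
solve [mL_A; mL_B] = S·[w00; w01] and [mR_A; mR_B] = S·[w10; w11]:
  w00 = -1, w01 = 1, w10 = -1/2, w11 = -1/2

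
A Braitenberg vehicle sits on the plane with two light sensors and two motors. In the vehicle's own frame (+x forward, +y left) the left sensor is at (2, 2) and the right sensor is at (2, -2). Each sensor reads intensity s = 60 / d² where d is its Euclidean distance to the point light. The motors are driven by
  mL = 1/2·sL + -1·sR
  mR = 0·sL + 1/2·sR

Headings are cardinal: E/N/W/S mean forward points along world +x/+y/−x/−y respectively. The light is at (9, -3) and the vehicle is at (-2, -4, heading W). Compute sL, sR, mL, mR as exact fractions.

left sensor world pos  = (-4, -6); dL² = 178
right sensor world pos = (-4, -2); dR² = 170
sL = 60/178 = 30/89
sR = 60/170 = 6/17
mL = 1/2·sL + -1·sR = -279/1513
mR = 0·sL + 1/2·sR = 3/17

30/89 6/17 -279/1513 3/17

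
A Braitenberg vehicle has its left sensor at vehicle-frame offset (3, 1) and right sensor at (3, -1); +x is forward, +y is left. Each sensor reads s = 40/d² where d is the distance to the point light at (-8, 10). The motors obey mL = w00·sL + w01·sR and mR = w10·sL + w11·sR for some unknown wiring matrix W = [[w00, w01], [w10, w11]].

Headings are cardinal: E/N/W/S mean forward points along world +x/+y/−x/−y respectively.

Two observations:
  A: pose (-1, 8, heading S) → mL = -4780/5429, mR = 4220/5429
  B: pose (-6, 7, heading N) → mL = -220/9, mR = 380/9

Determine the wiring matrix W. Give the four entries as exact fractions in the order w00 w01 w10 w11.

-1/2 -1 1 1/2

obs A: pose=(-1,8,S) → sL=40/89, sR=40/61, mL=-4780/5429, mR=4220/5429
obs B: pose=(-6,7,N) → sL=40, sR=40/9, mL=-220/9, mR=380/9
sensor matrix S = [[40/89, 40/61], [40, 40/9]]; det S = -1184000/48861
solve [mL_A; mL_B] = S·[w00; w01] and [mR_A; mR_B] = S·[w10; w11]:
  w00 = -1/2, w01 = -1, w10 = 1, w11 = 1/2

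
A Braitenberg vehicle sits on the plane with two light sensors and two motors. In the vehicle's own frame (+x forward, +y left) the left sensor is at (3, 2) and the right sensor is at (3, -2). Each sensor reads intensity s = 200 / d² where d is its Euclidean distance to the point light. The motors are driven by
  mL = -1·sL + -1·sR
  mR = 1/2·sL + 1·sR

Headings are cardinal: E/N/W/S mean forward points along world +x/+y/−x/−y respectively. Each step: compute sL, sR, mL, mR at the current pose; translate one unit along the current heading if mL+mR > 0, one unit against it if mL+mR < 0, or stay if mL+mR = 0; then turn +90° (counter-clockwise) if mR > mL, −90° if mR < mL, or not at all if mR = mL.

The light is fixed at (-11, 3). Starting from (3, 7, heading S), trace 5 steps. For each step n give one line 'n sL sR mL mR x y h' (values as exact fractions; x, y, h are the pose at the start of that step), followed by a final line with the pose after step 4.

0 200/257 40/29 -16080/7453 13180/7453 3 7 S
1 100/169 100/149 -31800/25181 24350/25181 3 8 E
2 40/37 200/289 -18960/10693 13180/10693 2 8 N
3 25/13 25/17 -750/221 1075/442 2 7 W
4 200/257 40/29 -16080/7453 13180/7453 3 7 S
final 3 8 E

n=0: pose=(3,7,S); sL=200/257, sR=40/29; mL=-16080/7453, mR=13180/7453; mL+mR=-100/257 → advance -1; mR−mL=29260/7453 → turn +1·90°
n=1: pose=(3,8,E); sL=100/169, sR=100/149; mL=-31800/25181, mR=24350/25181; mL+mR=-50/169 → advance -1; mR−mL=56150/25181 → turn +1·90°
n=2: pose=(2,8,N); sL=40/37, sR=200/289; mL=-18960/10693, mR=13180/10693; mL+mR=-20/37 → advance -1; mR−mL=32140/10693 → turn +1·90°
n=3: pose=(2,7,W); sL=25/13, sR=25/17; mL=-750/221, mR=1075/442; mL+mR=-25/26 → advance -1; mR−mL=2575/442 → turn +1·90°
n=4: pose=(3,7,S); sL=200/257, sR=40/29; mL=-16080/7453, mR=13180/7453; mL+mR=-100/257 → advance -1; mR−mL=29260/7453 → turn +1·90°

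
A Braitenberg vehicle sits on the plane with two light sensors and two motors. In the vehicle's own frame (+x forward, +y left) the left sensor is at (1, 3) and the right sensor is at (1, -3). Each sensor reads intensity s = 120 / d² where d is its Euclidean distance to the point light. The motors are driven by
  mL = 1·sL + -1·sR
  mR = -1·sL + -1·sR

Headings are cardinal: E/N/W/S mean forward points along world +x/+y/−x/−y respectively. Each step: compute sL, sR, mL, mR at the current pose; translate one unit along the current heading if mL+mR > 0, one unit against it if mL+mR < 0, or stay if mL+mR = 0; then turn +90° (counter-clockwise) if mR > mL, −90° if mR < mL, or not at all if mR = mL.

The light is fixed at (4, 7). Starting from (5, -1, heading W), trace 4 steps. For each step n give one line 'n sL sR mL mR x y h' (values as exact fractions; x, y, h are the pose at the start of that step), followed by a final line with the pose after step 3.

n=0: pose=(5,-1,W); sL=120/121, sR=24/5; mL=-2304/605, mR=-3504/605; mL+mR=-48/5 → advance -1; mR−mL=-240/121 → turn -1·90°
n=1: pose=(6,-1,N); sL=12/5, sR=60/37; mL=144/185, mR=-744/185; mL+mR=-120/37 → advance -1; mR−mL=-24/5 → turn -1·90°
n=2: pose=(6,-2,E); sL=8/3, sR=40/51; mL=32/17, mR=-176/51; mL+mR=-80/51 → advance -1; mR−mL=-16/3 → turn -1·90°
n=3: pose=(5,-2,S); sL=30/29, sR=15/13; mL=-45/377, mR=-825/377; mL+mR=-30/13 → advance -1; mR−mL=-60/29 → turn -1·90°

0 120/121 24/5 -2304/605 -3504/605 5 -1 W
1 12/5 60/37 144/185 -744/185 6 -1 N
2 8/3 40/51 32/17 -176/51 6 -2 E
3 30/29 15/13 -45/377 -825/377 5 -2 S
final 5 -1 W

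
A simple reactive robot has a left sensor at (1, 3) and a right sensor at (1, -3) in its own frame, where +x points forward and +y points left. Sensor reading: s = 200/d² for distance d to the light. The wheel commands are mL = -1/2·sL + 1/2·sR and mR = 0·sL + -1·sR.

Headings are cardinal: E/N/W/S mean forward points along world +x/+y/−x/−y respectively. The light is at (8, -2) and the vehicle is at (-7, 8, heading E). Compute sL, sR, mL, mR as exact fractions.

40/73 40/49 480/3577 -40/49

left sensor world pos  = (-6, 11); dL² = 365
right sensor world pos = (-6, 5); dR² = 245
sL = 200/365 = 40/73
sR = 200/245 = 40/49
mL = -1/2·sL + 1/2·sR = 480/3577
mR = 0·sL + -1·sR = -40/49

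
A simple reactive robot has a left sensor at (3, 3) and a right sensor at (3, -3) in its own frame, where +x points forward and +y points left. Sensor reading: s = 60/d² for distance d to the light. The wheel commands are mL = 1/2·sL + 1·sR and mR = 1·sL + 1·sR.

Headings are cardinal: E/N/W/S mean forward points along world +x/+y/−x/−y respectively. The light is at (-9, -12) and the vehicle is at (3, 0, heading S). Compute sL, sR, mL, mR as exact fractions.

10/51 10/27 215/459 260/459

left sensor world pos  = (6, -3); dL² = 306
right sensor world pos = (0, -3); dR² = 162
sL = 60/306 = 10/51
sR = 60/162 = 10/27
mL = 1/2·sL + 1·sR = 215/459
mR = 1·sL + 1·sR = 260/459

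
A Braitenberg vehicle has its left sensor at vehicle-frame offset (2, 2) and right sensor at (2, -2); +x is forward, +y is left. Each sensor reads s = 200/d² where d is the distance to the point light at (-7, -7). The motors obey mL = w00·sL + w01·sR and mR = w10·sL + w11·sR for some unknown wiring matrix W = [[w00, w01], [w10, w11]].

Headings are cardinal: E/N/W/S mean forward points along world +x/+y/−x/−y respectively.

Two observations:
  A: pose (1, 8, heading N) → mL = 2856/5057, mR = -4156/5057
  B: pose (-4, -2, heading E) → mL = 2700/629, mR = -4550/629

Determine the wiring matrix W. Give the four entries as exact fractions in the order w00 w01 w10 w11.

1/2 1/2 -1/2 -1

obs A: pose=(1,8,N) → sL=8/13, sR=200/389, mL=2856/5057, mR=-4156/5057
obs B: pose=(-4,-2,E) → sL=100/37, sR=100/17, mL=2700/629, mR=-4550/629
sensor matrix S = [[8/13, 200/389], [100/37, 100/17]]; det S = 7094400/3180853
solve [mL_A; mL_B] = S·[w00; w01] and [mR_A; mR_B] = S·[w10; w11]:
  w00 = 1/2, w01 = 1/2, w10 = -1/2, w11 = -1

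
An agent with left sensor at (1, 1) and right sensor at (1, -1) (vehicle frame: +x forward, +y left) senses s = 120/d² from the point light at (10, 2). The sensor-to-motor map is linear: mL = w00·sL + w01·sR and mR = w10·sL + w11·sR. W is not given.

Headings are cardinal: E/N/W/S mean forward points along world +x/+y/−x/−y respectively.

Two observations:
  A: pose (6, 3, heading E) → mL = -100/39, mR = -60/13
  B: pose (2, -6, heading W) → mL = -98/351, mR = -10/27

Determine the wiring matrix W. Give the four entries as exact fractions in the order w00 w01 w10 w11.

-1 1/2 -1/2 0

obs A: pose=(6,3,E) → sL=120/13, sR=40/3, mL=-100/39, mR=-60/13
obs B: pose=(2,-6,W) → sL=20/27, sR=12/13, mL=-98/351, mR=-10/27
sensor matrix S = [[120/13, 40/3], [20/27, 12/13]]; det S = -18560/13689
solve [mL_A; mL_B] = S·[w00; w01] and [mR_A; mR_B] = S·[w10; w11]:
  w00 = -1, w01 = 1/2, w10 = -1/2, w11 = 0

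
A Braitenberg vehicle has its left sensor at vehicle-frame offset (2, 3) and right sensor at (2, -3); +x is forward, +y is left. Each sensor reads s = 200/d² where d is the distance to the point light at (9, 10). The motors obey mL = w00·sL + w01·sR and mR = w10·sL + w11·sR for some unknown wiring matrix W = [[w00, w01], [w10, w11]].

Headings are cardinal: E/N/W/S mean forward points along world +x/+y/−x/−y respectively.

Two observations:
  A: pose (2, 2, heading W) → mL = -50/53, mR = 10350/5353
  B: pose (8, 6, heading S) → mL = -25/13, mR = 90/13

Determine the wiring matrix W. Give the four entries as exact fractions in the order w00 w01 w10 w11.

0 -1/2 1 1/2

obs A: pose=(2,2,W) → sL=100/101, sR=100/53, mL=-50/53, mR=10350/5353
obs B: pose=(8,6,S) → sL=5, sR=50/13, mL=-25/13, mR=90/13
sensor matrix S = [[100/101, 100/53], [5, 50/13]]; det S = -391500/69589
solve [mL_A; mL_B] = S·[w00; w01] and [mR_A; mR_B] = S·[w10; w11]:
  w00 = 0, w01 = -1/2, w10 = 1, w11 = 1/2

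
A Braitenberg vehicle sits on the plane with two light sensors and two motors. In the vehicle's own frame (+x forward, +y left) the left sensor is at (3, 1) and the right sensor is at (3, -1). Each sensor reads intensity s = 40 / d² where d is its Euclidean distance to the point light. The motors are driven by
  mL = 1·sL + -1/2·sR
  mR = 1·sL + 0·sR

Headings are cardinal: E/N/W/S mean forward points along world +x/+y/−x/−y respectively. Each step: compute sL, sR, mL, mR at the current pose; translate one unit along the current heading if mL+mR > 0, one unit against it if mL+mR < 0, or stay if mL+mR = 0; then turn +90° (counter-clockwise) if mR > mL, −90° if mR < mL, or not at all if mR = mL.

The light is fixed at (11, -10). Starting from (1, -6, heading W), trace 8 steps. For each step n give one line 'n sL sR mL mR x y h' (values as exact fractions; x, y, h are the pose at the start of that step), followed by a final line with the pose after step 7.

n=0: pose=(1,-6,W); sL=20/89, sR=20/97; mL=1050/8633, mR=20/89; mL+mR=2990/8633 → advance +1; mR−mL=10/97 → turn +1·90°
n=1: pose=(0,-6,S); sL=40/101, sR=8/29; mL=756/2929, mR=40/101; mL+mR=1916/2929 → advance +1; mR−mL=4/29 → turn +1·90°
n=2: pose=(0,-7,E); sL=1/2, sR=10/17; mL=7/34, mR=1/2; mL+mR=12/17 → advance +1; mR−mL=5/17 → turn +1·90°
n=3: pose=(1,-7,N); sL=40/157, sR=40/117; mL=1540/18369, mR=40/157; mL+mR=6220/18369 → advance +1; mR−mL=20/117 → turn +1·90°
n=4: pose=(1,-6,W); sL=20/89, sR=20/97; mL=1050/8633, mR=20/89; mL+mR=2990/8633 → advance +1; mR−mL=10/97 → turn +1·90°
n=5: pose=(0,-6,S); sL=40/101, sR=8/29; mL=756/2929, mR=40/101; mL+mR=1916/2929 → advance +1; mR−mL=4/29 → turn +1·90°
n=6: pose=(0,-7,E); sL=1/2, sR=10/17; mL=7/34, mR=1/2; mL+mR=12/17 → advance +1; mR−mL=5/17 → turn +1·90°
n=7: pose=(1,-7,N); sL=40/157, sR=40/117; mL=1540/18369, mR=40/157; mL+mR=6220/18369 → advance +1; mR−mL=20/117 → turn +1·90°

0 20/89 20/97 1050/8633 20/89 1 -6 W
1 40/101 8/29 756/2929 40/101 0 -6 S
2 1/2 10/17 7/34 1/2 0 -7 E
3 40/157 40/117 1540/18369 40/157 1 -7 N
4 20/89 20/97 1050/8633 20/89 1 -6 W
5 40/101 8/29 756/2929 40/101 0 -6 S
6 1/2 10/17 7/34 1/2 0 -7 E
7 40/157 40/117 1540/18369 40/157 1 -7 N
final 1 -6 W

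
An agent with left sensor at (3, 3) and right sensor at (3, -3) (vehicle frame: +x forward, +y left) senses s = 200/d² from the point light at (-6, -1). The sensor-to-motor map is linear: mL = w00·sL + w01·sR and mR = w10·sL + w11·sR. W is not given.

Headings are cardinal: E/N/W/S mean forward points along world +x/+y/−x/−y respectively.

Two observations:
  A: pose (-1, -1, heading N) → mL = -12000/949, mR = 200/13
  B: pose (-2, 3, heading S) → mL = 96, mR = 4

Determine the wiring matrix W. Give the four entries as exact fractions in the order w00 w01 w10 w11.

obs A: pose=(-1,-1,N) → sL=200/13, sR=200/73, mL=-12000/949, mR=200/13
obs B: pose=(-2,3,S) → sL=4, sR=100, mL=96, mR=4
sensor matrix S = [[200/13, 200/73], [4, 100]]; det S = 1449600/949
solve [mL_A; mL_B] = S·[w00; w01] and [mR_A; mR_B] = S·[w10; w11]:
  w00 = -1, w01 = 1, w10 = 1, w11 = 0

-1 1 1 0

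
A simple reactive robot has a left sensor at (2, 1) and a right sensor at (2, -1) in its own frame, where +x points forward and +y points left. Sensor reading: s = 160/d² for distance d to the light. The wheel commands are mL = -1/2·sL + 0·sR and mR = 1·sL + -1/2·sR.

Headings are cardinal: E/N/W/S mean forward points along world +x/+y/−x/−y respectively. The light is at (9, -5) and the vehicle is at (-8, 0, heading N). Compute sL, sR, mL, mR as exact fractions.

left sensor world pos  = (-9, 2); dL² = 373
right sensor world pos = (-7, 2); dR² = 305
sL = 160/373 = 160/373
sR = 160/305 = 32/61
mL = -1/2·sL + 0·sR = -80/373
mR = 1·sL + -1/2·sR = 3792/22753

160/373 32/61 -80/373 3792/22753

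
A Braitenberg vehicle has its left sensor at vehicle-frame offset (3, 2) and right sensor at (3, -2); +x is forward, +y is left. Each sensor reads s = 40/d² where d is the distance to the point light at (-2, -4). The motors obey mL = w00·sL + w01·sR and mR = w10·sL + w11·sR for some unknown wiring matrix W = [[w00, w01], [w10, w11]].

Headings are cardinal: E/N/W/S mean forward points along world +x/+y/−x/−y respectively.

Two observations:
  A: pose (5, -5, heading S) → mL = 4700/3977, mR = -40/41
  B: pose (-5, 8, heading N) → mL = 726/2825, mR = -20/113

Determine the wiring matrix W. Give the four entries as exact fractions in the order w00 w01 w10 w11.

obs A: pose=(5,-5,S) → sL=40/97, sR=40/41, mL=4700/3977, mR=-40/41
obs B: pose=(-5,8,N) → sL=4/25, sR=20/113, mL=726/2825, mR=-20/113
sensor matrix S = [[40/97, 40/41], [4/25, 20/113]]; det S = -186752/2247005
solve [mL_A; mL_B] = S·[w00; w01] and [mR_A; mR_B] = S·[w10; w11]:
  w00 = 1/2, w01 = 1, w10 = 0, w11 = -1

1/2 1 0 -1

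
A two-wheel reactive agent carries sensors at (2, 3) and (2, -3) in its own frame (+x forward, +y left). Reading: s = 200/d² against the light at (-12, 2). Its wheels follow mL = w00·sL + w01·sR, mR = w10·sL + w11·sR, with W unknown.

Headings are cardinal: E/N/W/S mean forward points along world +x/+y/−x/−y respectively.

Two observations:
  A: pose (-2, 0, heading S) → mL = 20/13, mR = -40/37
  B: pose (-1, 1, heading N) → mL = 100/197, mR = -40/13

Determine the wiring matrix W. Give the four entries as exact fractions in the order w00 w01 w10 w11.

0 1/2 -1 0

obs A: pose=(-2,0,S) → sL=40/37, sR=40/13, mL=20/13, mR=-40/37
obs B: pose=(-1,1,N) → sL=40/13, sR=200/197, mL=100/197, mR=-40/13
sensor matrix S = [[40/37, 40/13], [40/13, 200/197]]; det S = -10310400/1231841
solve [mL_A; mL_B] = S·[w00; w01] and [mR_A; mR_B] = S·[w10; w11]:
  w00 = 0, w01 = 1/2, w10 = -1, w11 = 0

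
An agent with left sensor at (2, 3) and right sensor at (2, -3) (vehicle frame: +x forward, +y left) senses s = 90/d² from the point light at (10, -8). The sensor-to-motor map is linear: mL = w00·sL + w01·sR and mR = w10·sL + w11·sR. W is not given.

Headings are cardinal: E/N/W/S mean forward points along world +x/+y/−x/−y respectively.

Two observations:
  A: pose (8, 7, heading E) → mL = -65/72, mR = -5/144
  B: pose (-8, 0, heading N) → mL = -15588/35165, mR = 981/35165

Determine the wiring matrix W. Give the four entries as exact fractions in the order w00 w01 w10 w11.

-1 -1 1 -1/2

obs A: pose=(8,7,E) → sL=5/18, sR=5/8, mL=-65/72, mR=-5/144
obs B: pose=(-8,0,N) → sL=90/541, sR=18/65, mL=-15588/35165, mR=981/35165
sensor matrix S = [[5/18, 5/8], [90/541, 18/65]]; det S = -761/28132
solve [mL_A; mL_B] = S·[w00; w01] and [mR_A; mR_B] = S·[w10; w11]:
  w00 = -1, w01 = -1, w10 = 1, w11 = -1/2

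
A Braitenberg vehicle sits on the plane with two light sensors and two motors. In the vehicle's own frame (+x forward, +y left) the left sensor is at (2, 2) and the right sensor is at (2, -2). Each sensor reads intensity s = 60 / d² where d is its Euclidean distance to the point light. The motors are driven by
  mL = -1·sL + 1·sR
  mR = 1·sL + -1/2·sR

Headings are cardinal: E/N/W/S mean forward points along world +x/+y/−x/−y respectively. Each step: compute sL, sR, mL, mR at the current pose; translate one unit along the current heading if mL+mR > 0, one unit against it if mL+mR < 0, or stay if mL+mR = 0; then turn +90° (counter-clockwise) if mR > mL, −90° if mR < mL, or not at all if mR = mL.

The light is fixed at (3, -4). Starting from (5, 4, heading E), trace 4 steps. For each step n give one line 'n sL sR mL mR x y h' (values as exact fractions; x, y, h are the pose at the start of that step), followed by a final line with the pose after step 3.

0 15/29 15/13 240/377 -45/754 5 4 E
1 60/61 60/37 1440/2257 390/2257 6 4 S
2 30/13 30/41 -840/533 1035/533 6 3 W
3 60/41 12/5 192/205 54/205 5 3 S
final 5 2 W

n=0: pose=(5,4,E); sL=15/29, sR=15/13; mL=240/377, mR=-45/754; mL+mR=15/26 → advance +1; mR−mL=-525/754 → turn -1·90°
n=1: pose=(6,4,S); sL=60/61, sR=60/37; mL=1440/2257, mR=390/2257; mL+mR=30/37 → advance +1; mR−mL=-1050/2257 → turn -1·90°
n=2: pose=(6,3,W); sL=30/13, sR=30/41; mL=-840/533, mR=1035/533; mL+mR=15/41 → advance +1; mR−mL=1875/533 → turn +1·90°
n=3: pose=(5,3,S); sL=60/41, sR=12/5; mL=192/205, mR=54/205; mL+mR=6/5 → advance +1; mR−mL=-138/205 → turn -1·90°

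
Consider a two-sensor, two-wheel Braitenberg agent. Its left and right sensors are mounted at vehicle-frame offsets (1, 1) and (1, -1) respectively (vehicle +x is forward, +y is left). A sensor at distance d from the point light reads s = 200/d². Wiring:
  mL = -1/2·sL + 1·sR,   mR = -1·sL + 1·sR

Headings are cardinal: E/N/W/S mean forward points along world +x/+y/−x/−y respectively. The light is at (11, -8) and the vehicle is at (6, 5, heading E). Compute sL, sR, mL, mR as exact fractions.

50/53 5/4 165/212 65/212

left sensor world pos  = (7, 6); dL² = 212
right sensor world pos = (7, 4); dR² = 160
sL = 200/212 = 50/53
sR = 200/160 = 5/4
mL = -1/2·sL + 1·sR = 165/212
mR = -1·sL + 1·sR = 65/212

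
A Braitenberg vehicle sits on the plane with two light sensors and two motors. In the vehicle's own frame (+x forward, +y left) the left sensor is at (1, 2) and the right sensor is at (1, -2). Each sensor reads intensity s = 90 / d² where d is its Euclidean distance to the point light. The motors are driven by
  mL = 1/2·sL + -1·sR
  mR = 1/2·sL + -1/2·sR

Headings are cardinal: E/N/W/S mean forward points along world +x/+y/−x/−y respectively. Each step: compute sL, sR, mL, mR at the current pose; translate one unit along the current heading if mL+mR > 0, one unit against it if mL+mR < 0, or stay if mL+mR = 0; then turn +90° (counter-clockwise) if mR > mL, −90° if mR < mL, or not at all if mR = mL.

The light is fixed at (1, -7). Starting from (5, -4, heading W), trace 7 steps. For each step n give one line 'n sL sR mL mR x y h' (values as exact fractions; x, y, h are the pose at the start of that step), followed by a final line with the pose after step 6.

0 9 45/17 63/34 54/17 5 -4 W
1 90/29 18 -477/29 -216/29 4 -4 S
2 45/26 9/2 -189/52 -18/13 4 -3 E
3 18/5 90/41 -81/205 144/205 3 -3 N
4 9 9/5 27/10 18/5 3 -2 W
5 18/5 90/17 -297/85 -72/85 2 -2 S
6 45/34 9/2 -261/68 -27/17 2 -1 E
final 1 -1 N

n=0: pose=(5,-4,W); sL=9, sR=45/17; mL=63/34, mR=54/17; mL+mR=171/34 → advance +1; mR−mL=45/34 → turn +1·90°
n=1: pose=(4,-4,S); sL=90/29, sR=18; mL=-477/29, mR=-216/29; mL+mR=-693/29 → advance -1; mR−mL=9 → turn +1·90°
n=2: pose=(4,-3,E); sL=45/26, sR=9/2; mL=-189/52, mR=-18/13; mL+mR=-261/52 → advance -1; mR−mL=9/4 → turn +1·90°
n=3: pose=(3,-3,N); sL=18/5, sR=90/41; mL=-81/205, mR=144/205; mL+mR=63/205 → advance +1; mR−mL=45/41 → turn +1·90°
n=4: pose=(3,-2,W); sL=9, sR=9/5; mL=27/10, mR=18/5; mL+mR=63/10 → advance +1; mR−mL=9/10 → turn +1·90°
n=5: pose=(2,-2,S); sL=18/5, sR=90/17; mL=-297/85, mR=-72/85; mL+mR=-369/85 → advance -1; mR−mL=45/17 → turn +1·90°
n=6: pose=(2,-1,E); sL=45/34, sR=9/2; mL=-261/68, mR=-27/17; mL+mR=-369/68 → advance -1; mR−mL=9/4 → turn +1·90°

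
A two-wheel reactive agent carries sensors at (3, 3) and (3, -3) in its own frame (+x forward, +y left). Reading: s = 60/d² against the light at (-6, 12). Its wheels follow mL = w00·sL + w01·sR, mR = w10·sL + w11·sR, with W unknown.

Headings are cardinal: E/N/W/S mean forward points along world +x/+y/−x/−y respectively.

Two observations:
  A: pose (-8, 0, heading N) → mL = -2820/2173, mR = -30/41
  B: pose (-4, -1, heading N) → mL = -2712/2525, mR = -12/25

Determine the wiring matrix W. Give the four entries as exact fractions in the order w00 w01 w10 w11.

-1 -1 0 -1

obs A: pose=(-8,0,N) → sL=30/53, sR=30/41, mL=-2820/2173, mR=-30/41
obs B: pose=(-4,-1,N) → sL=60/101, sR=12/25, mL=-2712/2525, mR=-12/25
sensor matrix S = [[30/53, 30/41], [60/101, 12/25]]; det S = -178848/1097365
solve [mL_A; mL_B] = S·[w00; w01] and [mR_A; mR_B] = S·[w10; w11]:
  w00 = -1, w01 = -1, w10 = 0, w11 = -1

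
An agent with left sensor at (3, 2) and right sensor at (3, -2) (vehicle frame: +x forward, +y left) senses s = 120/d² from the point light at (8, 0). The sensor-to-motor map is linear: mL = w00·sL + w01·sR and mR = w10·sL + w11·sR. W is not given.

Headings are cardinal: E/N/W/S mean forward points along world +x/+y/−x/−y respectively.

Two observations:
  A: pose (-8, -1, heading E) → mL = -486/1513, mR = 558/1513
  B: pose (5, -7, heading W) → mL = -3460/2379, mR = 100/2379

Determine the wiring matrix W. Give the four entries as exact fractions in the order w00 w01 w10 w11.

obs A: pose=(-8,-1,E) → sL=12/17, sR=60/89, mL=-486/1513, mR=558/1513
obs B: pose=(5,-7,W) → sL=40/39, sR=120/61, mL=-3460/2379, mR=100/2379
sensor matrix S = [[12/17, 60/89], [40/39, 120/61]]; det S = 836480/1199809
solve [mL_A; mL_B] = S·[w00; w01] and [mR_A; mR_B] = S·[w10; w11]:
  w00 = 1/2, w01 = -1, w10 = 1, w11 = -1/2

1/2 -1 1 -1/2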